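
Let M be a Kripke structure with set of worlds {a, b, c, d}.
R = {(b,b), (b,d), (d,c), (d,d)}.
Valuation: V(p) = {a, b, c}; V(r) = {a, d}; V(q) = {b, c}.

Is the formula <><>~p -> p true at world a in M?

Yes

At a: <><>~p is false, p is true, so <><>~p -> p is true.
  At a: no accessible worlds, so <><>~p is false.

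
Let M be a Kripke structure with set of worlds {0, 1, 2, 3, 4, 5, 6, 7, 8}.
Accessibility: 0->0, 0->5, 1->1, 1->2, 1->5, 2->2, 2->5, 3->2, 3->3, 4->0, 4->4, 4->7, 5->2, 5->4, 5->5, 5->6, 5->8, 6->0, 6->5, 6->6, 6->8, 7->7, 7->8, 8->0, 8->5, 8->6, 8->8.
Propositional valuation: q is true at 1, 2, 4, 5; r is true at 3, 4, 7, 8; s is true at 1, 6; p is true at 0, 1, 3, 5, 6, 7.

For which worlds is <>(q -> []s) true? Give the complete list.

0, 3, 4, 5, 6, 7, 8

Recall that []ψ holds at a world iff ψ holds at every accessible world, and <>ψ holds iff ψ holds at some accessible world.
Let φ = <>(q -> []s). Evaluate φ at each world:
  0 (successors {0, 5}): φ is true.
  1 (successors {1, 2, 5}): φ is false.
  2 (successors {2, 5}): φ is false.
  3 (successors {2, 3}): φ is true.
  4 (successors {0, 4, 7}): φ is true.
  5 (successors {2, 4, 5, 6, 8}): φ is true.
  6 (successors {0, 5, 6, 8}): φ is true.
  7 (successors {7, 8}): φ is true.
  8 (successors {0, 5, 6, 8}): φ is true.
For instance, at 1:
  At 1: <>(q -> []s) requires q -> []s at some successor in {1, 2, 5}.
    At 1: q -> []s is false.
    At 2: q -> []s is false.
    At 5: q -> []s is false.
  So <>(q -> []s) is false at 1.
Satisfying worlds: {0, 3, 4, 5, 6, 7, 8}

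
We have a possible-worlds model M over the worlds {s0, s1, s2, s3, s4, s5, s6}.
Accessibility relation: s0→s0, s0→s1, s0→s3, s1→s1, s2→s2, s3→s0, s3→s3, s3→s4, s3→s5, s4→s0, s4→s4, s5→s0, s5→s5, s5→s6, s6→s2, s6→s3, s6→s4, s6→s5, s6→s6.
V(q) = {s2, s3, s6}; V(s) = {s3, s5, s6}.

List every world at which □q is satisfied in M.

s2

Recall that □ψ holds at a world iff ψ holds at every accessible world, and ◇ψ holds iff ψ holds at some accessible world.
Let φ = □q. Evaluate φ at each world:
  s0 (successors {s0, s1, s3}): φ is false.
  s1 (successors {s1}): φ is false.
  s2 (successors {s2}): φ is true.
  s3 (successors {s0, s3, s4, s5}): φ is false.
  s4 (successors {s0, s4}): φ is false.
  s5 (successors {s0, s5, s6}): φ is false.
  s6 (successors {s2, s3, s4, s5, s6}): φ is false.
For instance, at s4:
  At s4: □q requires q at every successor {s0, s4}.
    q fails at s0, so □q is false at s4.
Satisfying worlds: {s2}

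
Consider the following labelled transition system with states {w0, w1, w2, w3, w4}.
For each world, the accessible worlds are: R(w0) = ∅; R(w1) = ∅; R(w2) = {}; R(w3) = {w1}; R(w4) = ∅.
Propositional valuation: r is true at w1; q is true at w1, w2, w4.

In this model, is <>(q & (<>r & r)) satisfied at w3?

No

At w3: <>(q & (<>r & r)) requires q & (<>r & r) at some successor in {w1}.
  At w1: q & (<>r & r) is false.
So <>(q & (<>r & r)) is false at w3.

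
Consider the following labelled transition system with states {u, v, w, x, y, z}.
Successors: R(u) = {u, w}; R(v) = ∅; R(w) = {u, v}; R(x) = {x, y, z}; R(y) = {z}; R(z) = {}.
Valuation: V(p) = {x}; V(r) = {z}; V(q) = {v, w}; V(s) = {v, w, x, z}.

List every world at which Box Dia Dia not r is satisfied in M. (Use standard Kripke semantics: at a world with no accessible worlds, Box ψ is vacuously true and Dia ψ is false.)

u, v, z

Recall that Box ψ holds at a world iff ψ holds at every accessible world, and Dia ψ holds iff ψ holds at some accessible world.
Let φ = Box Dia Dia not r. Evaluate φ at each world:
  u (successors {u, w}): φ is true.
  v (successors ∅): φ is true.
  w (successors {u, v}): φ is false.
  x (successors {x, y, z}): φ is false.
  y (successors {z}): φ is false.
  z (successors ∅): φ is true.
For instance, at y:
  At y: Box Dia Dia not r requires Dia Dia not r at every successor {z}.
    Dia Dia not r fails at z, so Box Dia Dia not r is false at y.
      At z: no accessible worlds, so Dia Dia not r is false.
Satisfying worlds: {u, v, z}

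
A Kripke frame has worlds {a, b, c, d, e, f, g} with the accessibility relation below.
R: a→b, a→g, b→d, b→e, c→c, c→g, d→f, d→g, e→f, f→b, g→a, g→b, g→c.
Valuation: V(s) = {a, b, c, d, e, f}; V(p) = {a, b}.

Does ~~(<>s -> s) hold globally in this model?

No

Let φ = ~~(<>s -> s). Evaluate φ at each world:
  a (successors {b, g}): φ is true.
  b (successors {d, e}): φ is true.
  c (successors {c, g}): φ is true.
  d (successors {f, g}): φ is true.
  e (successors {f}): φ is true.
  f (successors {b}): φ is true.
  g (successors {a, b, c}): φ is false.
Detail at g (counterexample):
  At g: ~(<>s -> s) is true, so ~~(<>s -> s) is false.
    At g: <>s -> s is false, so ~(<>s -> s) is true.
      At g: <>s is true, s is false, so <>s -> s is false.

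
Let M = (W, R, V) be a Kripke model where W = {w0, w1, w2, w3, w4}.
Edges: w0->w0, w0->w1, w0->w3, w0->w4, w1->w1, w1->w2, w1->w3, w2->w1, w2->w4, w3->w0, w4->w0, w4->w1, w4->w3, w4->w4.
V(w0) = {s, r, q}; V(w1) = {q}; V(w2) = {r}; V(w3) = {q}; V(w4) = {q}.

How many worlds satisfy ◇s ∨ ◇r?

Let φ = ◇s ∨ ◇r. Evaluate φ at each world:
  w0 (successors {w0, w1, w3, w4}): φ is true.
  w1 (successors {w1, w2, w3}): φ is true.
  w2 (successors {w1, w4}): φ is false.
  w3 (successors {w0}): φ is true.
  w4 (successors {w0, w1, w3, w4}): φ is true.
For instance, at w4:
  At w4: ◇s is true, ◇r is true, so ◇s ∨ ◇r is true.
    At w4: ◇s requires s at some successor in {w0, w1, w3, w4}.
      s holds at w0, so ◇s is true at w4.
    At w4: ◇r requires r at some successor in {w0, w1, w3, w4}.
      r holds at w0, so ◇r is true at w4.
Satisfying worlds: {w0, w1, w3, w4}

4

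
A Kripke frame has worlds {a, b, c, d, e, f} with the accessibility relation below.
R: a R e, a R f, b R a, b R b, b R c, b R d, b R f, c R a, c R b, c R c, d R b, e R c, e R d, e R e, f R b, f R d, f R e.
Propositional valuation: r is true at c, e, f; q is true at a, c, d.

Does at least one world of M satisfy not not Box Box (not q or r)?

No

Let φ = not not Box Box (not q or r). Evaluate φ at each world:
  a (successors {e, f}): φ is false.
  b (successors {a, b, c, d, f}): φ is false.
  c (successors {a, b, c}): φ is false.
  d (successors {b}): φ is false.
  e (successors {c, d, e}): φ is false.
  f (successors {b, d, e}): φ is false.
For instance, at e:
  At e: not Box Box (not q or r) is true, so not not Box Box (not q or r) is false.
    At e: Box Box (not q or r) is false, so not Box Box (not q or r) is true.
      At e: Box Box (not q or r) requires Box (not q or r) at every successor {c, d, e}.
        Box (not q or r) fails at c, so Box Box (not q or r) is false at e.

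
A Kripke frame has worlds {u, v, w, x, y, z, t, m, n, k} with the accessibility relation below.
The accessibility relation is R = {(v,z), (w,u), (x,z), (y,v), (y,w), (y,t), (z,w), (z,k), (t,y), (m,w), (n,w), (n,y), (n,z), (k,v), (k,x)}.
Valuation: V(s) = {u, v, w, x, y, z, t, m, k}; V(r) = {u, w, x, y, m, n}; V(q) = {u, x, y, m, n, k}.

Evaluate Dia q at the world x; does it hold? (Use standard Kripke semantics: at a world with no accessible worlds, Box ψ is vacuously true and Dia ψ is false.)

No

At x: Dia q requires q at some successor in {z}.
  At z: q is false.
So Dia q is false at x.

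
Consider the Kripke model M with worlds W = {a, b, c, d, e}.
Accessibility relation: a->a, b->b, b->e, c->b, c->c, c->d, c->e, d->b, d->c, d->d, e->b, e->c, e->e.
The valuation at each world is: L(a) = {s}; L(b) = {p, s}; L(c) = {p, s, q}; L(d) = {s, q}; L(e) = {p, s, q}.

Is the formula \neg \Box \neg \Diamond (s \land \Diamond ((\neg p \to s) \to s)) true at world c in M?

At c: \Box \neg \Diamond (s \land \Diamond ((\neg p \to s) \to s)) is false, so \neg \Box \neg \Diamond (s \land \Diamond ((\neg p \to s) \to s)) is true.
  At c: \Box \neg \Diamond (s \land \Diamond ((\neg p \to s) \to s)) requires \neg \Diamond (s \land \Diamond ((\neg p \to s) \to s)) at every successor {b, c, d, e}.
    \neg \Diamond (s \land \Diamond ((\neg p \to s) \to s)) fails at b, so \Box \neg \Diamond (s \land \Diamond ((\neg p \to s) \to s)) is false at c.
      At b: \Diamond (s \land \Diamond ((\neg p \to s) \to s)) is true, so \neg \Diamond (s \land \Diamond ((\neg p \to s) \to s)) is false.

Yes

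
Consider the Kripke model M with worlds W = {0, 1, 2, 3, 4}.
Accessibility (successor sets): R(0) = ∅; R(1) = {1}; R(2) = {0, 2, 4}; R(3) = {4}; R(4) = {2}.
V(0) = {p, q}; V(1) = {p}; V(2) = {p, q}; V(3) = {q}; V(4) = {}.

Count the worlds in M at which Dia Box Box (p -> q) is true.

Recall that Box ψ holds at a world iff ψ holds at every accessible world, and Dia ψ holds iff ψ holds at some accessible world.
Let φ = Dia Box Box (p -> q). Evaluate φ at each world:
  0 (successors ∅): φ is false.
  1 (successors {1}): φ is false.
  2 (successors {0, 2, 4}): φ is true.
  3 (successors {4}): φ is true.
  4 (successors {2}): φ is true.
For instance, at 2:
  At 2: Dia Box Box (p -> q) requires Box Box (p -> q) at some successor in {0, 2, 4}.
    Box Box (p -> q) holds at 0, so Dia Box Box (p -> q) is true at 2.
      At 0: no accessible worlds, so Box Box (p -> q) holds vacuously.
Satisfying worlds: {2, 3, 4}

3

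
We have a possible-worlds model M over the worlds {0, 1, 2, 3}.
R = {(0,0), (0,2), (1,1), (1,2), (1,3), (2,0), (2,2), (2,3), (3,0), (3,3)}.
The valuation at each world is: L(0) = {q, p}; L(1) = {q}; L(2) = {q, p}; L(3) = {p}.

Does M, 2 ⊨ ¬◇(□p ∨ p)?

No

At 2: ◇(□p ∨ p) is true, so ¬◇(□p ∨ p) is false.
  At 2: ◇(□p ∨ p) requires □p ∨ p at some successor in {0, 2, 3}.
    □p ∨ p holds at 0, so ◇(□p ∨ p) is true at 2.
      At 0: □p is true, p is true, so □p ∨ p is true.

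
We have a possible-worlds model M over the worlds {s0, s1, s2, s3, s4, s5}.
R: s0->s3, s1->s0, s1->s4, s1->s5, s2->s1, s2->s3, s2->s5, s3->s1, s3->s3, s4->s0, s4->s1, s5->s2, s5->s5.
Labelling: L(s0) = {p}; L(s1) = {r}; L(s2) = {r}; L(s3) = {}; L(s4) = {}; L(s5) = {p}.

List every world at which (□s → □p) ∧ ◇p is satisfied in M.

s1, s2, s4, s5

Let φ = (□s → □p) ∧ ◇p. Evaluate φ at each world:
  s0 (successors {s3}): φ is false.
  s1 (successors {s0, s4, s5}): φ is true.
  s2 (successors {s1, s3, s5}): φ is true.
  s3 (successors {s1, s3}): φ is false.
  s4 (successors {s0, s1}): φ is true.
  s5 (successors {s2, s5}): φ is true.
For instance, at s1:
  At s1: □s → □p is true, ◇p is true, so (□s → □p) ∧ ◇p is true.
    At s1: □s is false, □p is false, so □s → □p is true.
      At s1: □s requires s at every successor {s0, s4, s5}.
        s fails at s0, so □s is false at s1.
      At s1: □p requires p at every successor {s0, s4, s5}.
        p fails at s4, so □p is false at s1.
    At s1: ◇p requires p at some successor in {s0, s4, s5}.
      p holds at s0, so ◇p is true at s1.
Satisfying worlds: {s1, s2, s4, s5}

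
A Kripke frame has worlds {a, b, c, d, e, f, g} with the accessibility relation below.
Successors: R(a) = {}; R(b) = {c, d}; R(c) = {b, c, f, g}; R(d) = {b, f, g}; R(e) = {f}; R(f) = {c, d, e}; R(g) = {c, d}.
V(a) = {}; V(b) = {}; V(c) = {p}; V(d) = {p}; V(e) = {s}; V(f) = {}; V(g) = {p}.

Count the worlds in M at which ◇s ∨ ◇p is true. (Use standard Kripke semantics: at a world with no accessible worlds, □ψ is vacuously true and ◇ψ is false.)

5

Let φ = ◇s ∨ ◇p. Evaluate φ at each world:
  a (successors ∅): φ is false.
  b (successors {c, d}): φ is true.
  c (successors {b, c, f, g}): φ is true.
  d (successors {b, f, g}): φ is true.
  e (successors {f}): φ is false.
  f (successors {c, d, e}): φ is true.
  g (successors {c, d}): φ is true.
For instance, at g:
  At g: ◇s is false, ◇p is true, so ◇s ∨ ◇p is true.
    At g: ◇s requires s at some successor in {c, d}.
      At c: s is false.
      At d: s is false.
    So ◇s is false at g.
    At g: ◇p requires p at some successor in {c, d}.
      p holds at c, so ◇p is true at g.
Satisfying worlds: {b, c, d, f, g}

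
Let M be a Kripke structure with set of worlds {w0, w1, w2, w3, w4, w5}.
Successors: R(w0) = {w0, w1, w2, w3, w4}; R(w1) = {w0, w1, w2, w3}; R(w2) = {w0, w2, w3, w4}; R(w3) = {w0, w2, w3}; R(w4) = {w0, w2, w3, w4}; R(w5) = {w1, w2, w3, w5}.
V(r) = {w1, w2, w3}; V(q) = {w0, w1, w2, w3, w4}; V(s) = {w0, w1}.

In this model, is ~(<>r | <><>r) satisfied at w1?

No

Recall that <>ψ holds at a world iff ψ holds at some accessible world.
At w1: <>r | <><>r is true, so ~(<>r | <><>r) is false.
  At w1: <>r is true, <><>r is true, so <>r | <><>r is true.
    At w1: <>r requires r at some successor in {w0, w1, w2, w3}.
      r holds at w1, so <>r is true at w1.
    At w1: <><>r requires <>r at some successor in {w0, w1, w2, w3}.
      <>r holds at w0, so <><>r is true at w1.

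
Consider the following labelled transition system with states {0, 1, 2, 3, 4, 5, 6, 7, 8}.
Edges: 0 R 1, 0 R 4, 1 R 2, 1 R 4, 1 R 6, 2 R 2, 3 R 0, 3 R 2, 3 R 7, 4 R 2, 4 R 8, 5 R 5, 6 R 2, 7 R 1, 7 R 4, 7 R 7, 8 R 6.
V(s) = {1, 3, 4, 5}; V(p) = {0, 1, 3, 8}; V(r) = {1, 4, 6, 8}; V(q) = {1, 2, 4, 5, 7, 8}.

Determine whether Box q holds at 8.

No

At 8: Box q requires q at every successor {6}.
  q fails at 6, so Box q is false at 8.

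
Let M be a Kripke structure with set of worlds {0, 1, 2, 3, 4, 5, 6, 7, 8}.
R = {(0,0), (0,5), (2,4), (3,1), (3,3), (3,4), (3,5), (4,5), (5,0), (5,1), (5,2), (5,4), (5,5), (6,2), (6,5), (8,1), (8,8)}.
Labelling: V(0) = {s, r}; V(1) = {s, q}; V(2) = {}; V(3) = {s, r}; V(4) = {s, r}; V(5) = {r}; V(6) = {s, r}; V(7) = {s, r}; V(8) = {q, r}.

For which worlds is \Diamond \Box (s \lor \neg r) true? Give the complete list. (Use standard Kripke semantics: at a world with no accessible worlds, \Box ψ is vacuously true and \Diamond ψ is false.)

Let φ = \Diamond \Box (s \lor \neg r). Evaluate φ at each world:
  0 (successors {0, 5}): φ is false.
  1 (successors ∅): φ is false.
  2 (successors {4}): φ is false.
  3 (successors {1, 3, 4, 5}): φ is true.
  4 (successors {5}): φ is false.
  5 (successors {0, 1, 2, 4, 5}): φ is true.
  6 (successors {2, 5}): φ is true.
  7 (successors ∅): φ is false.
  8 (successors {1, 8}): φ is true.
For instance, at 5:
  At 5: \Diamond \Box (s \lor \neg r) requires \Box (s \lor \neg r) at some successor in {0, 1, 2, 4, 5}.
    \Box (s \lor \neg r) holds at 1, so \Diamond \Box (s \lor \neg r) is true at 5.
      At 1: no accessible worlds, so \Box (s \lor \neg r) holds vacuously.
Satisfying worlds: {3, 5, 6, 8}

3, 5, 6, 8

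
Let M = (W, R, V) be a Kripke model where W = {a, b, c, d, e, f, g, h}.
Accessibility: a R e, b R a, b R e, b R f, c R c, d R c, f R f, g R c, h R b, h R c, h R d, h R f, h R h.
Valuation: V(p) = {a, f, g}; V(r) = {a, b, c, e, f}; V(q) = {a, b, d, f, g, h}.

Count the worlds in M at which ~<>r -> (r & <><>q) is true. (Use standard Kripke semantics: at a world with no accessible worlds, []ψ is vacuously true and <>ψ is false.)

Recall that <>ψ holds at a world iff ψ holds at some accessible world.
Let φ = ~<>r -> (r & <><>q). Evaluate φ at each world:
  a (successors {e}): φ is true.
  b (successors {a, e, f}): φ is true.
  c (successors {c}): φ is true.
  d (successors {c}): φ is true.
  e (successors ∅): φ is false.
  f (successors {f}): φ is true.
  g (successors {c}): φ is true.
  h (successors {b, c, d, f, h}): φ is true.
For instance, at h:
  At h: ~<>r is false, r & <><>q is false, so ~<>r -> (r & <><>q) is true.
    At h: <>r is true, so ~<>r is false.
      At h: <>r requires r at some successor in {b, c, d, f, h}.
        r holds at b, so <>r is true at h.
    At h: r is false, <><>q is true, so r & <><>q is false.
      At h: <><>q requires <>q at some successor in {b, c, d, f, h}.
        <>q holds at b, so <><>q is true at h.
Satisfying worlds: {a, b, c, d, f, g, h}

7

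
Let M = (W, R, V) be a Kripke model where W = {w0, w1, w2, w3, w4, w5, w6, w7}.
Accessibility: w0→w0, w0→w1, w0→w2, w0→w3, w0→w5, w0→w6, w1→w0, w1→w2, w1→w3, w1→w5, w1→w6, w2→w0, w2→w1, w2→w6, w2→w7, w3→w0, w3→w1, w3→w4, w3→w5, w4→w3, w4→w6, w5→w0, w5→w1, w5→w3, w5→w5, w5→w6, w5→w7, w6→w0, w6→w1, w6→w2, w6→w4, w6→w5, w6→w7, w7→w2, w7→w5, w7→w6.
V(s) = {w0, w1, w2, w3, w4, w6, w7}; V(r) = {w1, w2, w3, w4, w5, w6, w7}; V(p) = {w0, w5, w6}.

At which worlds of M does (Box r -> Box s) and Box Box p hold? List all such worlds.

Let φ = (Box r -> Box s) and Box Box p. Evaluate φ at each world:
  w0 (successors {w0, w1, w2, w3, w5, w6}): φ is false.
  w1 (successors {w0, w2, w3, w5, w6}): φ is false.
  w2 (successors {w0, w1, w6, w7}): φ is false.
  w3 (successors {w0, w1, w4, w5}): φ is false.
  w4 (successors {w3, w6}): φ is false.
  w5 (successors {w0, w1, w3, w5, w6, w7}): φ is false.
  w6 (successors {w0, w1, w2, w4, w5, w7}): φ is false.
  w7 (successors {w2, w5, w6}): φ is false.
For instance, at w6:
  At w6: Box r -> Box s is true, Box Box p is false, so (Box r -> Box s) and Box Box p is false.
    At w6: Box r is false, Box s is false, so Box r -> Box s is true.
      At w6: Box r requires r at every successor {w0, w1, w2, w4, w5, w7}.
        r fails at w0, so Box r is false at w6.
      At w6: Box s requires s at every successor {w0, w1, w2, w4, w5, w7}.
        s fails at w5, so Box s is false at w6.
    At w6: Box Box p requires Box p at every successor {w0, w1, w2, w4, w5, w7}.
      Box p fails at w0, so Box Box p is false at w6.
Satisfying worlds: none.

none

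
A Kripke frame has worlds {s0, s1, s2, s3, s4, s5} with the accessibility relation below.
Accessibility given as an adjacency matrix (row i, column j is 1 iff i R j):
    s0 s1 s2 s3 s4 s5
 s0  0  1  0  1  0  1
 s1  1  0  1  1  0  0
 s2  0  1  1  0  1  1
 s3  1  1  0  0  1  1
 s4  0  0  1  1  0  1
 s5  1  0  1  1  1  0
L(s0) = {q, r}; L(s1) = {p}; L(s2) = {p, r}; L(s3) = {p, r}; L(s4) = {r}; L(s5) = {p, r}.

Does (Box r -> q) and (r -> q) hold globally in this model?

No

Let φ = (Box r -> q) and (r -> q). Evaluate φ at each world:
  s0 (successors {s1, s3, s5}): φ is true.
  s1 (successors {s0, s2, s3}): φ is false.
  s2 (successors {s1, s2, s4, s5}): φ is false.
  s3 (successors {s0, s1, s4, s5}): φ is false.
  s4 (successors {s2, s3, s5}): φ is false.
  s5 (successors {s0, s2, s3, s4}): φ is false.
Detail at s1 (counterexample):
  At s1: Box r -> q is false, r -> q is true, so (Box r -> q) and (r -> q) is false.
    At s1: Box r is true, q is false, so Box r -> q is false.
      At s1: Box r requires r at every successor {s0, s2, s3}.
        At s0: r is true.
        At s2: r is true.
        At s3: r is true.
      So Box r is true at s1.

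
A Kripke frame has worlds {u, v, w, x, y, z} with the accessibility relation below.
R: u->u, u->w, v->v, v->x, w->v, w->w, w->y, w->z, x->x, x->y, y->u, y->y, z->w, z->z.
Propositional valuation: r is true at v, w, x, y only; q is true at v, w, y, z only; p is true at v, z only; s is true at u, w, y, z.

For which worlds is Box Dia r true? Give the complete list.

u, v, w, x, y, z

Let φ = Box Dia r. Evaluate φ at each world:
  u (successors {u, w}): φ is true.
  v (successors {v, x}): φ is true.
  w (successors {v, w, y, z}): φ is true.
  x (successors {x, y}): φ is true.
  y (successors {u, y}): φ is true.
  z (successors {w, z}): φ is true.
For instance, at y:
  At y: Box Dia r requires Dia r at every successor {u, y}.
      At u: Dia r requires r at some successor in {u, w}.
        r holds at w, so Dia r is true at u.
      At y: Dia r requires r at some successor in {u, y}.
        r holds at y, so Dia r is true at y.
  So Box Dia r is true at y.
Satisfying worlds: {u, v, w, x, y, z}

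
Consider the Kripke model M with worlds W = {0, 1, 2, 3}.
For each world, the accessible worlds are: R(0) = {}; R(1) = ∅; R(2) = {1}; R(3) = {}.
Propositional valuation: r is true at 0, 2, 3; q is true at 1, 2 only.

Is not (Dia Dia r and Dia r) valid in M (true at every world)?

Let φ = not (Dia Dia r and Dia r). Evaluate φ at each world:
  0 (successors ∅): φ is true.
  1 (successors ∅): φ is true.
  2 (successors {1}): φ is true.
  3 (successors ∅): φ is true.
For instance, at 2:
  At 2: Dia Dia r and Dia r is false, so not (Dia Dia r and Dia r) is true.
    At 2: Dia Dia r is false, Dia r is false, so Dia Dia r and Dia r is false.
      At 2: Dia Dia r requires Dia r at some successor in {1}.
        At 1: Dia r is false.
      So Dia Dia r is false at 2.
      At 2: Dia r requires r at some successor in {1}.
        At 1: r is false.
      So Dia r is false at 2.

Yes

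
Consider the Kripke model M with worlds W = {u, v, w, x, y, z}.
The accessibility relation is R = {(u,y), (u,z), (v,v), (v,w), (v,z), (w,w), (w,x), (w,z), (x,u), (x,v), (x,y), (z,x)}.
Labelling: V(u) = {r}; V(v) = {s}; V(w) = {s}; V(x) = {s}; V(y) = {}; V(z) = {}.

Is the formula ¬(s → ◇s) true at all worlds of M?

No

Recall that ◇ψ holds at a world iff ψ holds at some accessible world.
Let φ = ¬(s → ◇s). Evaluate φ at each world:
  u (successors {y, z}): φ is false.
  v (successors {v, w, z}): φ is false.
  w (successors {w, x, z}): φ is false.
  x (successors {u, v, y}): φ is false.
  y (successors ∅): φ is false.
  z (successors {x}): φ is false.
Detail at u (counterexample):
  At u: s → ◇s is true, so ¬(s → ◇s) is false.
    At u: s is false, ◇s is false, so s → ◇s is true.
      At u: ◇s requires s at some successor in {y, z}.
        At y: s is false.
        At z: s is false.
      So ◇s is false at u.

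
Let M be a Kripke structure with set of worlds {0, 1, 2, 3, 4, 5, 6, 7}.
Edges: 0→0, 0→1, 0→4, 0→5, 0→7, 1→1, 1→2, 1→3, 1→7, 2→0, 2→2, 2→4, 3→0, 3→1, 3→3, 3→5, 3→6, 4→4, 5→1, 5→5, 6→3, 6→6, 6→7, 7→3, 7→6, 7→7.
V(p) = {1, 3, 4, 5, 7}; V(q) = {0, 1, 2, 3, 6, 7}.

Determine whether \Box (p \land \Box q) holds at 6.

At 6: \Box (p \land \Box q) requires p \land \Box q at every successor {3, 6, 7}.
  p \land \Box q fails at 3, so \Box (p \land \Box q) is false at 6.
    At 3: p is true, \Box q is false, so p \land \Box q is false.
      At 3: \Box q requires q at every successor {0, 1, 3, 5, 6}.
        q fails at 5, so \Box q is false at 3.

No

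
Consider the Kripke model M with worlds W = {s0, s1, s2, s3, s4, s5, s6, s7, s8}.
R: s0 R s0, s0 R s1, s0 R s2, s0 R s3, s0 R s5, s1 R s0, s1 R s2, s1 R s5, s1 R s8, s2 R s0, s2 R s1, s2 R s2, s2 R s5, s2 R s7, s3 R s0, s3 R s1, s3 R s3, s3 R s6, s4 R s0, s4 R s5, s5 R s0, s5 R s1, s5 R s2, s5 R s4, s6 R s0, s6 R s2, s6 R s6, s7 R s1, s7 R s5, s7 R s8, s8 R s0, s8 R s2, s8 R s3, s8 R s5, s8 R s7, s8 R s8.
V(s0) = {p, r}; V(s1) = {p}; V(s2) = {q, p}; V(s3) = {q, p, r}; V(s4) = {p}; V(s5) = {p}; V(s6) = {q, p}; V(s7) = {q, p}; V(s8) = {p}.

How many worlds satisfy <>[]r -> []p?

Recall that []ψ holds at a world iff ψ holds at every accessible world, and <>ψ holds iff ψ holds at some accessible world.
Let φ = <>[]r -> []p. Evaluate φ at each world:
  s0 (successors {s0, s1, s2, s3, s5}): φ is true.
  s1 (successors {s0, s2, s5, s8}): φ is true.
  s2 (successors {s0, s1, s2, s5, s7}): φ is true.
  s3 (successors {s0, s1, s3, s6}): φ is true.
  s4 (successors {s0, s5}): φ is true.
  s5 (successors {s0, s1, s2, s4}): φ is true.
  s6 (successors {s0, s2, s6}): φ is true.
  s7 (successors {s1, s5, s8}): φ is true.
  s8 (successors {s0, s2, s3, s5, s7, s8}): φ is true.
For instance, at s0:
  At s0: <>[]r is false, []p is true, so <>[]r -> []p is true.
    At s0: <>[]r requires []r at some successor in {s0, s1, s2, s3, s5}.
      At s0: []r is false.
      At s1: []r is false.
      At s2: []r is false.
      At s3: []r is false.
      At s5: []r is false.
    So <>[]r is false at s0.
    At s0: []p requires p at every successor {s0, s1, s2, s3, s5}.
      At s0: p is true.
      At s1: p is true.
      At s2: p is true.
      At s3: p is true.
      At s5: p is true.
    So []p is true at s0.
Satisfying worlds: {s0, s1, s2, s3, s4, s5, s6, s7, s8}

9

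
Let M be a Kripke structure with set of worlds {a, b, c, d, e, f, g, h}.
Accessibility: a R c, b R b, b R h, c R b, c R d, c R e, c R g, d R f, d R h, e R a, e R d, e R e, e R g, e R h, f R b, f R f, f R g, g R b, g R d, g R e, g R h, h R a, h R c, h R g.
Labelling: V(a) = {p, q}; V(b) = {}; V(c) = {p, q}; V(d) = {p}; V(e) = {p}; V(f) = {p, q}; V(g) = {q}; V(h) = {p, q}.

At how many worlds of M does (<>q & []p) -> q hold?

7

Recall that []ψ holds at a world iff ψ holds at every accessible world, and <>ψ holds iff ψ holds at some accessible world.
Let φ = (<>q & []p) -> q. Evaluate φ at each world:
  a (successors {c}): φ is true.
  b (successors {b, h}): φ is true.
  c (successors {b, d, e, g}): φ is true.
  d (successors {f, h}): φ is false.
  e (successors {a, d, e, g, h}): φ is true.
  f (successors {b, f, g}): φ is true.
  g (successors {b, d, e, h}): φ is true.
  h (successors {a, c, g}): φ is true.
For instance, at f:
  At f: <>q & []p is false, q is true, so (<>q & []p) -> q is true.
    At f: <>q is true, []p is false, so <>q & []p is false.
      At f: <>q requires q at some successor in {b, f, g}.
        q holds at f, so <>q is true at f.
      At f: []p requires p at every successor {b, f, g}.
        p fails at b, so []p is false at f.
Satisfying worlds: {a, b, c, e, f, g, h}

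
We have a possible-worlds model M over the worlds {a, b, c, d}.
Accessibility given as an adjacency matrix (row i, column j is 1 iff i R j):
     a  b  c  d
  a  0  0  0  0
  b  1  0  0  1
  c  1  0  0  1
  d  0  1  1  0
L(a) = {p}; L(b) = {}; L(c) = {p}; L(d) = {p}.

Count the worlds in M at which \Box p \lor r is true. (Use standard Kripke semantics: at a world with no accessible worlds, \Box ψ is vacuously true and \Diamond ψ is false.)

3

Recall that \Box ψ holds at a world iff ψ holds at every accessible world, and \Diamond ψ holds iff ψ holds at some accessible world.
Let φ = \Box p \lor r. Evaluate φ at each world:
  a (successors ∅): φ is true.
  b (successors {a, d}): φ is true.
  c (successors {a, d}): φ is true.
  d (successors {b, c}): φ is false.
For instance, at b:
  At b: \Box p is true, r is false, so \Box p \lor r is true.
    At b: \Box p requires p at every successor {a, d}.
      At a: p is true.
      At d: p is true.
    So \Box p is true at b.
Satisfying worlds: {a, b, c}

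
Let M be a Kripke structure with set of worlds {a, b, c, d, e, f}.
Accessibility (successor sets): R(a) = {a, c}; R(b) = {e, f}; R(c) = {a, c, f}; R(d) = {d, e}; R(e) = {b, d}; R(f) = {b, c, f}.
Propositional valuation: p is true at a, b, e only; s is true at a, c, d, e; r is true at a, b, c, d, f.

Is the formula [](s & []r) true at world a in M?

Yes

At a: [](s & []r) requires s & []r at every successor {a, c}.
    At a: s is true, []r is true, so s & []r is true.
      At a: []r requires r at every successor {a, c}.
        At a: r is true.
        At c: r is true.
      So []r is true at a.
    At c: s is true, []r is true, so s & []r is true.
      At c: []r requires r at every successor {a, c, f}.
        At a: r is true.
        At c: r is true.
        At f: r is true.
      So []r is true at c.
So [](s & []r) is true at a.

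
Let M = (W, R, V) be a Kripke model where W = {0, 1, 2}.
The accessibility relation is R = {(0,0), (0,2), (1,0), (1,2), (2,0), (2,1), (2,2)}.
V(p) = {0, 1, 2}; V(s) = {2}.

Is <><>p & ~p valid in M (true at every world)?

Recall that <>ψ holds at a world iff ψ holds at some accessible world.
Let φ = <><>p & ~p. Evaluate φ at each world:
  0 (successors {0, 2}): φ is false.
  1 (successors {0, 2}): φ is false.
  2 (successors {0, 1, 2}): φ is false.
Detail at 0 (counterexample):
  At 0: <><>p is true, ~p is false, so <><>p & ~p is false.
    At 0: <><>p requires <>p at some successor in {0, 2}.
      <>p holds at 0, so <><>p is true at 0.

No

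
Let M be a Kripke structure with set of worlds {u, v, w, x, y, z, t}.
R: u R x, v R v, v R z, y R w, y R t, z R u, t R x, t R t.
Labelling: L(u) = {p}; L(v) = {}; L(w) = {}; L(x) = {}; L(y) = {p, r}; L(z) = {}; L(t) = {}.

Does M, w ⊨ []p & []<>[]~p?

Yes

At w: []p is true, []<>[]~p is true, so []p & []<>[]~p is true.
  At w: no accessible worlds, so []p holds vacuously.
  At w: no accessible worlds, so []<>[]~p holds vacuously.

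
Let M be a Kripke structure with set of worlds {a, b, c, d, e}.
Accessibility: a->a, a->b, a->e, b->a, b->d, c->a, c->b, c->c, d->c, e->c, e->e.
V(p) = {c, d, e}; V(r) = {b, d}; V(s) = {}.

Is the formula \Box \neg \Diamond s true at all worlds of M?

Yes

Recall that \Box ψ holds at a world iff ψ holds at every accessible world, and \Diamond ψ holds iff ψ holds at some accessible world.
Let φ = \Box \neg \Diamond s. Evaluate φ at each world:
  a (successors {a, b, e}): φ is true.
  b (successors {a, d}): φ is true.
  c (successors {a, b, c}): φ is true.
  d (successors {c}): φ is true.
  e (successors {c, e}): φ is true.
For instance, at e:
  At e: \Box \neg \Diamond s requires \neg \Diamond s at every successor {c, e}.
      At c: \Diamond s is false, so \neg \Diamond s is true.
      At e: \Diamond s is false, so \neg \Diamond s is true.
  So \Box \neg \Diamond s is true at e.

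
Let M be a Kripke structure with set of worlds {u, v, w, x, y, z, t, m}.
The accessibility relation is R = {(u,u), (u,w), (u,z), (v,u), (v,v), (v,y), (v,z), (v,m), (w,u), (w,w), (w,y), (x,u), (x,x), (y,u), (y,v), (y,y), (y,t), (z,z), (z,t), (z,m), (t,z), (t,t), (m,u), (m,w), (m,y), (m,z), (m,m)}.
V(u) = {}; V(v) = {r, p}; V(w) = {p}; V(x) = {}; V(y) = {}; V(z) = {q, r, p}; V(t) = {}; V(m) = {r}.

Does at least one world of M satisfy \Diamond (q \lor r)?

Yes

Let φ = \Diamond (q \lor r). Evaluate φ at each world:
  u (successors {u, w, z}): φ is true.
  v (successors {u, v, y, z, m}): φ is true.
  w (successors {u, w, y}): φ is false.
  x (successors {u, x}): φ is false.
  y (successors {u, v, y, t}): φ is true.
  z (successors {z, t, m}): φ is true.
  t (successors {z, t}): φ is true.
  m (successors {u, w, y, z, m}): φ is true.
Detail at u (witness):
  At u: \Diamond (q \lor r) requires q \lor r at some successor in {u, w, z}.
    q \lor r holds at z, so \Diamond (q \lor r) is true at u.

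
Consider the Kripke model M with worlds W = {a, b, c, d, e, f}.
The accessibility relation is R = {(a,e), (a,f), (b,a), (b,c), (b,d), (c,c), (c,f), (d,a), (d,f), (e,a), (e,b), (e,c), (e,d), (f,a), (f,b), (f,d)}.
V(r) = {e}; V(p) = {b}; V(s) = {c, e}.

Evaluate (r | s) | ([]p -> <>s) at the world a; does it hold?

At a: r | s is false, []p -> <>s is true, so (r | s) | ([]p -> <>s) is true.
  At a: []p is false, <>s is true, so []p -> <>s is true.
    At a: []p requires p at every successor {e, f}.
      p fails at e, so []p is false at a.
    At a: <>s requires s at some successor in {e, f}.
      s holds at e, so <>s is true at a.

Yes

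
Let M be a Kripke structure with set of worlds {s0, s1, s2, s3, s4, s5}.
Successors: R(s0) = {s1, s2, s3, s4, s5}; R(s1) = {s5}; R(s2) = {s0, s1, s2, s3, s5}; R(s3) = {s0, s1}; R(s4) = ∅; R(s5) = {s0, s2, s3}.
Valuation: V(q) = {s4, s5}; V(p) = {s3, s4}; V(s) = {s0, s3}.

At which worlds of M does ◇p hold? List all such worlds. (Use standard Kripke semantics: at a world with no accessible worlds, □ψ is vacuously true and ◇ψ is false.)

Let φ = ◇p. Evaluate φ at each world:
  s0 (successors {s1, s2, s3, s4, s5}): φ is true.
  s1 (successors {s5}): φ is false.
  s2 (successors {s0, s1, s2, s3, s5}): φ is true.
  s3 (successors {s0, s1}): φ is false.
  s4 (successors ∅): φ is false.
  s5 (successors {s0, s2, s3}): φ is true.
For instance, at s0:
  At s0: ◇p requires p at some successor in {s1, s2, s3, s4, s5}.
    p holds at s3, so ◇p is true at s0.
Satisfying worlds: {s0, s2, s5}

s0, s2, s5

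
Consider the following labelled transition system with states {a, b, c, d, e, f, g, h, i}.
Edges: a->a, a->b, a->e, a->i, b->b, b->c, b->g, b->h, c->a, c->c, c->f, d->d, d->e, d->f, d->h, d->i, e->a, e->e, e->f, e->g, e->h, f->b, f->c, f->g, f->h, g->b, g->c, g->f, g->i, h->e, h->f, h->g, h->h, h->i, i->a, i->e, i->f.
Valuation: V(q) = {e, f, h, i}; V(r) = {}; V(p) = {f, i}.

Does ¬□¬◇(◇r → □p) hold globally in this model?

Let φ = ¬□¬◇(◇r → □p). Evaluate φ at each world:
  a (successors {a, b, e, i}): φ is true.
  b (successors {b, c, g, h}): φ is true.
  c (successors {a, c, f}): φ is true.
  d (successors {d, e, f, h, i}): φ is true.
  e (successors {a, e, f, g, h}): φ is true.
  f (successors {b, c, g, h}): φ is true.
  g (successors {b, c, f, i}): φ is true.
  h (successors {e, f, g, h, i}): φ is true.
  i (successors {a, e, f}): φ is true.
For instance, at i:
  At i: □¬◇(◇r → □p) is false, so ¬□¬◇(◇r → □p) is true.
    At i: □¬◇(◇r → □p) requires ¬◇(◇r → □p) at every successor {a, e, f}.
      ¬◇(◇r → □p) fails at a, so □¬◇(◇r → □p) is false at i.

Yes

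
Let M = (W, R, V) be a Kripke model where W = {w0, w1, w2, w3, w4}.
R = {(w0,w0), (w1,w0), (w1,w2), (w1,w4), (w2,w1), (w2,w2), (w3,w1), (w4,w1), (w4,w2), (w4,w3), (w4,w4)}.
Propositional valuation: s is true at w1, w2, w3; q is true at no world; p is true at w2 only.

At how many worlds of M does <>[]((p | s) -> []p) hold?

2

Let φ = <>[]((p | s) -> []p). Evaluate φ at each world:
  w0 (successors {w0}): φ is true.
  w1 (successors {w0, w2, w4}): φ is true.
  w2 (successors {w1, w2}): φ is false.
  w3 (successors {w1}): φ is false.
  w4 (successors {w1, w2, w3, w4}): φ is false.
For instance, at w0:
  At w0: <>[]((p | s) -> []p) requires []((p | s) -> []p) at some successor in {w0}.
    []((p | s) -> []p) holds at w0, so <>[]((p | s) -> []p) is true at w0.
      At w0: []((p | s) -> []p) requires (p | s) -> []p at every successor {w0}.
        At w0: (p | s) -> []p is true.
      So []((p | s) -> []p) is true at w0.
Satisfying worlds: {w0, w1}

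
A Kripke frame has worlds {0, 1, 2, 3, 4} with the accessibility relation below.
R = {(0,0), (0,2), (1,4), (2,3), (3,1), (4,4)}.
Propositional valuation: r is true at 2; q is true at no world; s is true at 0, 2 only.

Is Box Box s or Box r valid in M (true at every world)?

No

Recall that Box ψ holds at a world iff ψ holds at every accessible world, and Dia ψ holds iff ψ holds at some accessible world.
Let φ = Box Box s or Box r. Evaluate φ at each world:
  0 (successors {0, 2}): φ is false.
  1 (successors {4}): φ is false.
  2 (successors {3}): φ is false.
  3 (successors {1}): φ is false.
  4 (successors {4}): φ is false.
Detail at 0 (counterexample):
  At 0: Box Box s is false, Box r is false, so Box Box s or Box r is false.
    At 0: Box Box s requires Box s at every successor {0, 2}.
      Box s fails at 2, so Box Box s is false at 0.
    At 0: Box r requires r at every successor {0, 2}.
      r fails at 0, so Box r is false at 0.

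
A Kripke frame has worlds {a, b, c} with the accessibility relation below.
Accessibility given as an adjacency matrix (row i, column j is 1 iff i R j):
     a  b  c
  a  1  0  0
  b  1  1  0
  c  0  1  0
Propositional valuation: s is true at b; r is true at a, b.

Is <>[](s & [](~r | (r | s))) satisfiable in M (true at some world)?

Let φ = <>[](s & [](~r | (r | s))). Evaluate φ at each world:
  a (successors {a}): φ is false.
  b (successors {a, b}): φ is false.
  c (successors {b}): φ is false.
For instance, at b:
  At b: <>[](s & [](~r | (r | s))) requires [](s & [](~r | (r | s))) at some successor in {a, b}.
    At a: [](s & [](~r | (r | s))) is false.
    At b: [](s & [](~r | (r | s))) is false.
  So <>[](s & [](~r | (r | s))) is false at b.

No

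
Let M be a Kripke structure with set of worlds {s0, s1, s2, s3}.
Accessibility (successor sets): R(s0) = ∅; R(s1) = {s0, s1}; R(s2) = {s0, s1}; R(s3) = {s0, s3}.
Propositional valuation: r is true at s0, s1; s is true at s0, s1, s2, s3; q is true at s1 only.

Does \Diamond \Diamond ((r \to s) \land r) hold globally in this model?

No

Let φ = \Diamond \Diamond ((r \to s) \land r). Evaluate φ at each world:
  s0 (successors ∅): φ is false.
  s1 (successors {s0, s1}): φ is true.
  s2 (successors {s0, s1}): φ is true.
  s3 (successors {s0, s3}): φ is true.
Detail at s0 (counterexample):
  At s0: no accessible worlds, so \Diamond \Diamond ((r \to s) \land r) is false.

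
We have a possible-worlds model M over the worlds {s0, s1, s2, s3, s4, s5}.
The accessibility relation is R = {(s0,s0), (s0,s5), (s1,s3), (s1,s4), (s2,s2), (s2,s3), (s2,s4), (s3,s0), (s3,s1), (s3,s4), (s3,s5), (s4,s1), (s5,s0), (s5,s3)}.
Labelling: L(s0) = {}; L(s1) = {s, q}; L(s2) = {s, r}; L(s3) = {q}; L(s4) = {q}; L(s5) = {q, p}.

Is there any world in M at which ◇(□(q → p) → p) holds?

Recall that □ψ holds at a world iff ψ holds at every accessible world, and ◇ψ holds iff ψ holds at some accessible world.
Let φ = ◇(□(q → p) → p). Evaluate φ at each world:
  s0 (successors {s0, s5}): φ is true.
  s1 (successors {s3, s4}): φ is true.
  s2 (successors {s2, s3, s4}): φ is true.
  s3 (successors {s0, s1, s4, s5}): φ is true.
  s4 (successors {s1}): φ is true.
  s5 (successors {s0, s3}): φ is true.
Detail at s0 (witness):
  At s0: ◇(□(q → p) → p) requires □(q → p) → p at some successor in {s0, s5}.
    □(q → p) → p holds at s5, so ◇(□(q → p) → p) is true at s0.
      At s5: □(q → p) is false, p is true, so □(q → p) → p is true.

Yes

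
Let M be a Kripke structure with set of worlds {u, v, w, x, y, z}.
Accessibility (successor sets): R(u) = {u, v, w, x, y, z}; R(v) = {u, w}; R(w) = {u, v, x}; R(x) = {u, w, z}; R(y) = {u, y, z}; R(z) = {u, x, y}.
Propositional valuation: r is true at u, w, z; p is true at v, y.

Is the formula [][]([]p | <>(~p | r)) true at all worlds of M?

Yes

Recall that []ψ holds at a world iff ψ holds at every accessible world, and <>ψ holds iff ψ holds at some accessible world.
Let φ = [][]([]p | <>(~p | r)). Evaluate φ at each world:
  u (successors {u, v, w, x, y, z}): φ is true.
  v (successors {u, w}): φ is true.
  w (successors {u, v, x}): φ is true.
  x (successors {u, w, z}): φ is true.
  y (successors {u, y, z}): φ is true.
  z (successors {u, x, y}): φ is true.
For instance, at v:
  At v: [][]([]p | <>(~p | r)) requires []([]p | <>(~p | r)) at every successor {u, w}.
      At u: []([]p | <>(~p | r)) requires []p | <>(~p | r) at every successor {u, v, w, x, y, z}.
        At u: []p | <>(~p | r) is true.
        At v: []p | <>(~p | r) is true.
        At w: []p | <>(~p | r) is true.
        At x: []p | <>(~p | r) is true.
        At y: []p | <>(~p | r) is true.
        At z: []p | <>(~p | r) is true.
      So []([]p | <>(~p | r)) is true at u.
      At w: []([]p | <>(~p | r)) requires []p | <>(~p | r) at every successor {u, v, x}.
        At u: []p | <>(~p | r) is true.
        At v: []p | <>(~p | r) is true.
        At x: []p | <>(~p | r) is true.
      So []([]p | <>(~p | r)) is true at w.
  So [][]([]p | <>(~p | r)) is true at v.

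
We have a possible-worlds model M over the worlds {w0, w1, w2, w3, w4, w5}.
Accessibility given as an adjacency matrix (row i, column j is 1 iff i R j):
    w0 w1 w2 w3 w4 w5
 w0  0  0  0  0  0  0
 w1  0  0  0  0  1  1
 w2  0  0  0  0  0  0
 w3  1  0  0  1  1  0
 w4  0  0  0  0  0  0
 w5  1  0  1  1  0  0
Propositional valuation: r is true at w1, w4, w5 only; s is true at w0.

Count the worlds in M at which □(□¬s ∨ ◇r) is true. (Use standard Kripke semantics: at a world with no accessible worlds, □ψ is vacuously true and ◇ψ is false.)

Recall that □ψ holds at a world iff ψ holds at every accessible world, and ◇ψ holds iff ψ holds at some accessible world.
Let φ = □(□¬s ∨ ◇r). Evaluate φ at each world:
  w0 (successors ∅): φ is true.
  w1 (successors {w4, w5}): φ is false.
  w2 (successors ∅): φ is true.
  w3 (successors {w0, w3, w4}): φ is true.
  w4 (successors ∅): φ is true.
  w5 (successors {w0, w2, w3}): φ is true.
For instance, at w3:
  At w3: □(□¬s ∨ ◇r) requires □¬s ∨ ◇r at every successor {w0, w3, w4}.
      At w0: □¬s is true, ◇r is false, so □¬s ∨ ◇r is true.
      At w3: □¬s is false, ◇r is true, so □¬s ∨ ◇r is true.
      At w4: □¬s is true, ◇r is false, so □¬s ∨ ◇r is true.
  So □(□¬s ∨ ◇r) is true at w3.
Satisfying worlds: {w0, w2, w3, w4, w5}

5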